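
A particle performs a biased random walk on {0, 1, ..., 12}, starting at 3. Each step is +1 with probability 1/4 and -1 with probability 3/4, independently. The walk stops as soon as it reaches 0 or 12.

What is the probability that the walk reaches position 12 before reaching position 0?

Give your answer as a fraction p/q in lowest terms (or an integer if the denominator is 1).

Biased walk: p = 1/4, q = 3/4, r = q/p = 3
Gambler's ruin: P(hit 12 before 0 | start at 3) = (1 - r^a)/(1 - r^N)
r^3 = 27; r^12 = 531441
P = (1 - 27) / (1 - 531441) = -26 / -531440 = 1/20440

Answer: 1/20440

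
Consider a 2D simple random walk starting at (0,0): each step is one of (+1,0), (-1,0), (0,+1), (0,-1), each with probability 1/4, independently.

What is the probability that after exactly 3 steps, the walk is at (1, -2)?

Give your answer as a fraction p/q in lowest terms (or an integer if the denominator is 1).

Let h be the number of horizontal steps (so 3-h are vertical). To end at (1,-2) need (h+1)/2 right-steps and ((3-h)-2)/2 up-steps.
Sum over h with 1 ≤ h ≤ 1, h ≡ 1 (mod 2), 3-h ≡ 0 (mod 2):
h=1: C(3,1)·C(1,1)·C(2,0) = 3·1·1 = 3
Total favorable: 3
Total paths: 4^3 = 64
P = 3/64 = 3/64

Answer: 3/64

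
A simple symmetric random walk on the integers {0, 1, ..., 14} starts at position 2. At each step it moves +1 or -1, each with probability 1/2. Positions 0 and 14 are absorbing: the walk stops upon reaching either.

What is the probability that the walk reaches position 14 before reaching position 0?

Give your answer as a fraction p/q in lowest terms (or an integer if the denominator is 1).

Answer: 1/7

Derivation:
Symmetric walk (p = 1/2): the harmonic-function argument gives P(hit 14 before 0 | start at 2) = a/N.
P = 2/14 = 1/7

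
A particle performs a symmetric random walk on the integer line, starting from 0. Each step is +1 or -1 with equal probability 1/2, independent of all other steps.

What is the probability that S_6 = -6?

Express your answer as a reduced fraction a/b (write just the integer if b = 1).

To reach position -6 after 6 steps: need 0 steps of +1 and 6 of -1.
Favorable paths: C(6,0) = 1
Total paths: 2^6 = 64
P = 1/64 = 1/64

Answer: 1/64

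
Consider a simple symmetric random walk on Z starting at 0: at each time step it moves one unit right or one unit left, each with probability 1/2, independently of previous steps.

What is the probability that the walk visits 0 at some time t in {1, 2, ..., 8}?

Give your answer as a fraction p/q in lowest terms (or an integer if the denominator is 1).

Answer: 93/128

Derivation:
Count via complement. Let g(t,s) = #length-t paths at position s with S_1..S_t all ≠ 0.
g(t,s) = g(t-1,s-1) + g(t-1,s+1) for s ≠ 0; g(t,0) = 0.
t=0: g(0,0)=1
t=1: g(1,-1)=1 g(1,1)=1
t=2: g(2,-2)=1 g(2,2)=1
t=3: g(3,-3)=1 g(3,-1)=1 g(3,1)=1 g(3,3)=1
t=4: g(4,-4)=1 g(4,-2)=2 g(4,2)=2 g(4,4)=1
t=5: g(5,-5)=1 g(5,-3)=3 g(5,-1)=2 g(5,1)=2 g(5,3)=3 g(5,5)=1
t=6: g(6,-6)=1 g(6,-4)=4 g(6,-2)=5 g(6,2)=5 g(6,4)=4 g(6,6)=1
t=7: g(7,-7)=1 g(7,-5)=5 g(7,-3)=9 g(7,-1)=5 g(7,1)=5 g(7,3)=9 g(7,5)=5 g(7,7)=1
t=8: g(8,-8)=1 g(8,-6)=6 g(8,-4)=14 g(8,-2)=14 g(8,2)=14 g(8,4)=14 g(8,6)=6 g(8,8)=1
Paths never hitting 0: Σ_s g(8,s) = 70
Paths hitting 0: 2^8 - 70 = 186
P = 186/256 = 93/128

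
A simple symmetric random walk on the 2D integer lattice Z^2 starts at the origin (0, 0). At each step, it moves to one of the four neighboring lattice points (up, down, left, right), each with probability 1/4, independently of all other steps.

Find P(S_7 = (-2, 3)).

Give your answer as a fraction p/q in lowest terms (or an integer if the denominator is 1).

Answer: 245/16384

Derivation:
Let h be the number of horizontal steps (so 7-h are vertical). To end at (-2,3) need (h-2)/2 right-steps and ((7-h)+3)/2 up-steps.
Sum over h with 2 ≤ h ≤ 4, h ≡ 0 (mod 2), 7-h ≡ 1 (mod 2):
h=2: C(7,2)·C(2,0)·C(5,4) = 21·1·5 = 105
h=4: C(7,4)·C(4,1)·C(3,3) = 35·4·1 = 140
Total favorable: 245
Total paths: 4^7 = 16384
P = 245/16384 = 245/16384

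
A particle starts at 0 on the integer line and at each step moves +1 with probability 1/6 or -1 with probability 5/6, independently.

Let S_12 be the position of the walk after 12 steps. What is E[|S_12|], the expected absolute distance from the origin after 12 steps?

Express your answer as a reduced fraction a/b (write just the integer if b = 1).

S_12 takes values m ≡ 0 (mod 2) with |m| ≤ 12; P(S_12=m) = C(12,(12+m)/2) · (1/6)^((12+m)/2) · (5/6)^((12-m)/2).
Distribution: P(S=-12)=244140625/2176782336, P(S=-10)=48828125/181398528, P(S=-8)=107421875/362797056, P(S=-6)=107421875/544195584, P(S=-4)=21484375/241864704, P(S=-2)=859375/30233088, P(S=0)=1203125/181398528, P(S=2)=34375/30233088, P(S=4)=34375/241864704, P(S=6)=6875/544195584, P(S=8)=275/362797056, P(S=10)=5/181398528, P(S=12)=1/2176782336
E[|S_12|] = Σ_m |m|·P(S_12=m) = 121020773/15116544

Answer: 121020773/15116544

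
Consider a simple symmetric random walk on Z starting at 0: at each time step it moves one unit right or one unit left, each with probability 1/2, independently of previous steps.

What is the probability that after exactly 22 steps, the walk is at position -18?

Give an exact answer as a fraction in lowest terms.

Answer: 231/4194304

Derivation:
To reach position -18 after 22 steps: need 2 steps of +1 and 20 of -1.
Favorable paths: C(22,2) = 231
Total paths: 2^22 = 4194304
P = 231/4194304 = 231/4194304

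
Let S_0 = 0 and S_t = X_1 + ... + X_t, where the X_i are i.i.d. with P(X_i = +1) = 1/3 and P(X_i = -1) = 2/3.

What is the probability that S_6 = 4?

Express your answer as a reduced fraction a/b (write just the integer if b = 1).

Answer: 4/243

Derivation:
To reach position 4 after 6 steps: need 5 steps of +1 and 1 step of -1.
Number of such sequences: C(6,5) = 6
Each has probability (1/3)^5 · (2/3)^1 = 2/729
P = 6 · 2/729 = 4/243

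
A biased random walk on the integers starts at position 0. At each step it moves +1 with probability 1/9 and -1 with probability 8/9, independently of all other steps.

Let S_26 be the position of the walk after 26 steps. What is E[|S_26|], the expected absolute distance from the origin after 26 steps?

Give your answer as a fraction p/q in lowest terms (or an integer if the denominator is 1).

Answer: 130657437021253391580401434/6461081889226673298932241

Derivation:
S_26 takes values m ≡ 0 (mod 2) with |m| ≤ 26; P(S_26=m) = C(26,(26+m)/2) · (1/9)^((26+m)/2) · (8/9)^((26-m)/2).
Distribution: P(S=-26)=302231454903657293676544/6461081889226673298932241, P(S=-24)=982252228436886204448768/6461081889226673298932241, P(S=-22)=1534769106932634694451200/6461081889226673298932241, P(S=-20)=1534769106932634694451200/6461081889226673298932241, P(S=-18)=1103115295607831186636800/6461081889226673298932241, P(S=-16)=606713412584307152650240/6461081889226673298932241, P(S=-14)=265437118005634379284480/6461081889226673298932241, P(S=-12)=94798970716297992601600/6461081889226673298932241, P(S=-10)=28143444431400966553600/6461081889226673298932241, P(S=-8)=7035861107850241638400/6461081889226673298932241, P(S=-6)=1495120485418176348160/6461081889226673298932241, P(S=-4)=271840088257850245120/6461081889226673298932241, P(S=-2)=42475013790289100800/6461081889226673298932241, P(S=0)=5717790317923532800/6461081889226673298932241, P(S=2)=663672090473267200/6461081889226673298932241, P(S=4)=66367209047326720/6461081889226673298932241, P(S=6)=5703432027504640/6461081889226673298932241, P(S=8)=419370002022400/6461081889226673298932241, P(S=10)=26210625126400/6461081889226673298932241, P(S=12)=1379506585600/6461081889226673298932241, P(S=14)=60353413120/6461081889226673298932241, P(S=16)=2155479040/6461081889226673298932241, P(S=18)=61235200/6461081889226673298932241, P(S=20)=1331200/6461081889226673298932241, P(S=22)=20800/6461081889226673298932241, P(S=24)=208/6461081889226673298932241, P(S=26)=1/6461081889226673298932241
E[|S_26|] = Σ_m |m|·P(S_26=m) = 130657437021253391580401434/6461081889226673298932241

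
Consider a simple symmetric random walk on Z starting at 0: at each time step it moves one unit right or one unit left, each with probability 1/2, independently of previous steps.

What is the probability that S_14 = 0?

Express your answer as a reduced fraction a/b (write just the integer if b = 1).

Answer: 429/2048

Derivation:
To reach position 0 after 14 steps: need 7 steps of +1 and 7 of -1.
Favorable paths: C(14,7) = 3432
Total paths: 2^14 = 16384
P = 3432/16384 = 429/2048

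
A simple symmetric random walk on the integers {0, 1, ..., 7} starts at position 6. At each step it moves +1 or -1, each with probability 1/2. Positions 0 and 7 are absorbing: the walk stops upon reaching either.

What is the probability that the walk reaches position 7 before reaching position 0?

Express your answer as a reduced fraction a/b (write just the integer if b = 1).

Answer: 6/7

Derivation:
Symmetric walk (p = 1/2): the harmonic-function argument gives P(hit 7 before 0 | start at 6) = a/N.
P = 6/7 = 6/7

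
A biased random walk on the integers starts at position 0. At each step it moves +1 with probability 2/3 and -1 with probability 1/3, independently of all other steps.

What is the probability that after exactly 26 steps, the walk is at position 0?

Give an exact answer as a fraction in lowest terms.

To be at 0 after 26 steps: need exactly 13 steps of +1 and 13 of -1.
Number of such sequences: C(26,13) = 10400600
Each has probability (2/3)^13 · (1/3)^13 = 8192/2541865828329
P = 10400600 · 8192/2541865828329 = 85201715200/2541865828329

Answer: 85201715200/2541865828329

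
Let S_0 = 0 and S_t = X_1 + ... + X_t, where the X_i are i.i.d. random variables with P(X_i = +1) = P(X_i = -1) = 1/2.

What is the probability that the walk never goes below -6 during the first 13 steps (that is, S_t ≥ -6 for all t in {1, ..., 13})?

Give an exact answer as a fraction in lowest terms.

Let f(t,s) = #length-t paths at position s with S_1..S_t all ≥ -6.
f(t,s) = f(t-1,s-1) + f(t-1,s+1) for s ≥ -6; f(t,s) = 0 for s < -6.
t=0: f(0,0)=1
t=1: f(1,-1)=1 f(1,1)=1
t=2: f(2,-2)=1 f(2,0)=2 f(2,2)=1
t=3: f(3,-3)=1 f(3,-1)=3 f(3,1)=3 f(3,3)=1
t=4: f(4,-4)=1 f(4,-2)=4 f(4,0)=6 f(4,2)=4 f(4,4)=1
t=5: f(5,-5)=1 f(5,-3)=5 f(5,-1)=10 f(5,1)=10 f(5,3)=5 f(5,5)=1
t=6: f(6,-6)=1 f(6,-4)=6 f(6,-2)=15 f(6,0)=20 f(6,2)=15 f(6,4)=6 f(6,6)=1
t=7: f(7,-5)=7 f(7,-3)=21 f(7,-1)=35 f(7,1)=35 f(7,3)=21 f(7,5)=7 f(7,7)=1
t=8: f(8,-6)=7 f(8,-4)=28 f(8,-2)=56 f(8,0)=70 f(8,2)=56 f(8,4)=28 f(8,6)=8 f(8,8)=1
t=9: f(9,-5)=35 f(9,-3)=84 f(9,-1)=126 f(9,1)=126 f(9,3)=84 f(9,5)=36 f(9,7)=9 f(9,9)=1
t=10: f(10,-6)=35 f(10,-4)=119 f(10,-2)=210 f(10,0)=252 f(10,2)=210 f(10,4)=120 f(10,6)=45 f(10,8)=10 f(10,10)=1
t=11: f(11,-5)=154 f(11,-3)=329 f(11,-1)=462 f(11,1)=462 f(11,3)=330 f(11,5)=165 f(11,7)=55 f(11,9)=11 f(11,11)=1
t=12: f(12,-6)=154 f(12,-4)=483 f(12,-2)=791 f(12,0)=924 f(12,2)=792 f(12,4)=495 f(12,6)=220 f(12,8)=66 f(12,10)=12 f(12,12)=1
t=13: f(13,-5)=637 f(13,-3)=1274 f(13,-1)=1715 f(13,1)=1716 f(13,3)=1287 f(13,5)=715 f(13,7)=286 f(13,9)=78 f(13,11)=13 f(13,13)=1
Σ_s f(13,s) = 7722
P = 7722/8192 = 3861/4096

Answer: 3861/4096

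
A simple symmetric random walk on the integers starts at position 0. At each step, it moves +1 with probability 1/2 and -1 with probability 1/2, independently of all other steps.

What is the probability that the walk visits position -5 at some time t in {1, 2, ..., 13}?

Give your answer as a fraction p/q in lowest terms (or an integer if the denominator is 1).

Count via complement. Let g(t,s) = #length-t paths at position s with S_1..S_t all ≠ -5.
g(t,s) = g(t-1,s-1) + g(t-1,s+1) for s ≠ -5; g(t,-5) = 0.
t=0: g(0,0)=1
t=1: g(1,-1)=1 g(1,1)=1
t=2: g(2,-2)=1 g(2,0)=2 g(2,2)=1
t=3: g(3,-3)=1 g(3,-1)=3 g(3,1)=3 g(3,3)=1
t=4: g(4,-4)=1 g(4,-2)=4 g(4,0)=6 g(4,2)=4 g(4,4)=1
t=5: g(5,-3)=5 g(5,-1)=10 g(5,1)=10 g(5,3)=5 g(5,5)=1
t=6: g(6,-4)=5 g(6,-2)=15 g(6,0)=20 g(6,2)=15 g(6,4)=6 g(6,6)=1
t=7: g(7,-3)=20 g(7,-1)=35 g(7,1)=35 g(7,3)=21 g(7,5)=7 g(7,7)=1
t=8: g(8,-4)=20 g(8,-2)=55 g(8,0)=70 g(8,2)=56 g(8,4)=28 g(8,6)=8 g(8,8)=1
t=9: g(9,-3)=75 g(9,-1)=125 g(9,1)=126 g(9,3)=84 g(9,5)=36 g(9,7)=9 g(9,9)=1
t=10: g(10,-4)=75 g(10,-2)=200 g(10,0)=251 g(10,2)=210 g(10,4)=120 g(10,6)=45 g(10,8)=10 g(10,10)=1
t=11: g(11,-3)=275 g(11,-1)=451 g(11,1)=461 g(11,3)=330 g(11,5)=165 g(11,7)=55 g(11,9)=11 g(11,11)=1
t=12: g(12,-4)=275 g(12,-2)=726 g(12,0)=912 g(12,2)=791 g(12,4)=495 g(12,6)=220 g(12,8)=66 g(12,10)=12 g(12,12)=1
t=13: g(13,-3)=1001 g(13,-1)=1638 g(13,1)=1703 g(13,3)=1286 g(13,5)=715 g(13,7)=286 g(13,9)=78 g(13,11)=13 g(13,13)=1
Paths never hitting -5: Σ_s g(13,s) = 6721
Paths hitting -5: 2^13 - 6721 = 1471
P = 1471/8192 = 1471/8192

Answer: 1471/8192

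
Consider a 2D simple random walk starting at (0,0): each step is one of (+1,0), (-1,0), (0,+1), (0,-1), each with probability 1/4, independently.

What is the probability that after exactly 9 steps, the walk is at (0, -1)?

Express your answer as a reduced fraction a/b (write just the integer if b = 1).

Let h be the number of horizontal steps (so 9-h are vertical). To end at (0,-1) need (h+0)/2 right-steps and ((9-h)-1)/2 up-steps.
Sum over h with 0 ≤ h ≤ 8, h ≡ 0 (mod 2), 9-h ≡ 1 (mod 2):
h=0: C(9,0)·C(0,0)·C(9,4) = 1·1·126 = 126
h=2: C(9,2)·C(2,1)·C(7,3) = 36·2·35 = 2520
h=4: C(9,4)·C(4,2)·C(5,2) = 126·6·10 = 7560
h=6: C(9,6)·C(6,3)·C(3,1) = 84·20·3 = 5040
h=8: C(9,8)·C(8,4)·C(1,0) = 9·70·1 = 630
Total favorable: 15876
Total paths: 4^9 = 262144
P = 15876/262144 = 3969/65536

Answer: 3969/65536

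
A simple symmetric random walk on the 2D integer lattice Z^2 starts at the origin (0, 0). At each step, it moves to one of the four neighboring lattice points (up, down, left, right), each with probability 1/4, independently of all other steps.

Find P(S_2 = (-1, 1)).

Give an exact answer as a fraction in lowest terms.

Answer: 1/8

Derivation:
Let h be the number of horizontal steps (so 2-h are vertical). To end at (-1,1) need (h-1)/2 right-steps and ((2-h)+1)/2 up-steps.
Sum over h with 1 ≤ h ≤ 1, h ≡ 1 (mod 2), 2-h ≡ 1 (mod 2):
h=1: C(2,1)·C(1,0)·C(1,1) = 2·1·1 = 2
Total favorable: 2
Total paths: 4^2 = 16
P = 2/16 = 1/8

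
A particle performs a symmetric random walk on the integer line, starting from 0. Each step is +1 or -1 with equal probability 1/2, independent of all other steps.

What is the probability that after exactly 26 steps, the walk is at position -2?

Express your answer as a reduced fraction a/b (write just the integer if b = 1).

Answer: 2414425/16777216

Derivation:
To reach position -2 after 26 steps: need 12 steps of +1 and 14 of -1.
Favorable paths: C(26,12) = 9657700
Total paths: 2^26 = 67108864
P = 9657700/67108864 = 2414425/16777216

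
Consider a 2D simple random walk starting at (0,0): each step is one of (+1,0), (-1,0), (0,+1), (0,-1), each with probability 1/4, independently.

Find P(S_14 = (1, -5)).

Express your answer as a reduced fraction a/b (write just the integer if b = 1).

Let h be the number of horizontal steps (so 14-h are vertical). To end at (1,-5) need (h+1)/2 right-steps and ((14-h)-5)/2 up-steps.
Sum over h with 1 ≤ h ≤ 9, h ≡ 1 (mod 2), 14-h ≡ 1 (mod 2):
h=1: C(14,1)·C(1,1)·C(13,4) = 14·1·715 = 10010
h=3: C(14,3)·C(3,2)·C(11,3) = 364·3·165 = 180180
h=5: C(14,5)·C(5,3)·C(9,2) = 2002·10·36 = 720720
h=7: C(14,7)·C(7,4)·C(7,1) = 3432·35·7 = 840840
h=9: C(14,9)·C(9,5)·C(5,0) = 2002·126·1 = 252252
Total favorable: 2004002
Total paths: 4^14 = 268435456
P = 2004002/268435456 = 1002001/134217728

Answer: 1002001/134217728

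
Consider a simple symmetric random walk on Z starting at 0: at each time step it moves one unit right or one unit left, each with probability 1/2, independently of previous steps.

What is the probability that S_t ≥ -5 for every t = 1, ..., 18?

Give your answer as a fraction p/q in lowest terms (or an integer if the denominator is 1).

Let f(t,s) = #length-t paths at position s with S_1..S_t all ≥ -5.
f(t,s) = f(t-1,s-1) + f(t-1,s+1) for s ≥ -5; f(t,s) = 0 for s < -5.
t=0: f(0,0)=1
t=1: f(1,-1)=1 f(1,1)=1
t=2: f(2,-2)=1 f(2,0)=2 f(2,2)=1
t=3: f(3,-3)=1 f(3,-1)=3 f(3,1)=3 f(3,3)=1
t=4: f(4,-4)=1 f(4,-2)=4 f(4,0)=6 f(4,2)=4 f(4,4)=1
t=5: f(5,-5)=1 f(5,-3)=5 f(5,-1)=10 f(5,1)=10 f(5,3)=5 f(5,5)=1
t=6: f(6,-4)=6 f(6,-2)=15 f(6,0)=20 f(6,2)=15 f(6,4)=6 f(6,6)=1
t=7: f(7,-5)=6 f(7,-3)=21 f(7,-1)=35 f(7,1)=35 f(7,3)=21 f(7,5)=7 f(7,7)=1
t=8: f(8,-4)=27 f(8,-2)=56 f(8,0)=70 f(8,2)=56 f(8,4)=28 f(8,6)=8 f(8,8)=1
t=9: f(9,-5)=27 f(9,-3)=83 f(9,-1)=126 f(9,1)=126 f(9,3)=84 f(9,5)=36 f(9,7)=9 f(9,9)=1
t=10: f(10,-4)=110 f(10,-2)=209 f(10,0)=252 f(10,2)=210 f(10,4)=120 f(10,6)=45 f(10,8)=10 f(10,10)=1
t=11: f(11,-5)=110 f(11,-3)=319 f(11,-1)=461 f(11,1)=462 f(11,3)=330 f(11,5)=165 f(11,7)=55 f(11,9)=11 f(11,11)=1
t=12: f(12,-4)=429 f(12,-2)=780 f(12,0)=923 f(12,2)=792 f(12,4)=495 f(12,6)=220 f(12,8)=66 f(12,10)=12 f(12,12)=1
t=13: f(13,-5)=429 f(13,-3)=1209 f(13,-1)=1703 f(13,1)=1715 f(13,3)=1287 f(13,5)=715 f(13,7)=286 f(13,9)=78 f(13,11)=13 f(13,13)=1
t=14: f(14,-4)=1638 f(14,-2)=2912 f(14,0)=3418 f(14,2)=3002 f(14,4)=2002 f(14,6)=1001 f(14,8)=364 f(14,10)=91 f(14,12)=14 f(14,14)=1
t=15: f(15,-5)=1638 f(15,-3)=4550 f(15,-1)=6330 f(15,1)=6420 f(15,3)=5004 f(15,5)=3003 f(15,7)=1365 f(15,9)=455 f(15,11)=105 f(15,13)=15 f(15,15)=1
t=16: f(16,-4)=6188 f(16,-2)=10880 f(16,0)=12750 f(16,2)=11424 f(16,4)=8007 f(16,6)=4368 f(16,8)=1820 f(16,10)=560 f(16,12)=120 f(16,14)=16 f(16,16)=1
t=17: f(17,-5)=6188 f(17,-3)=17068 f(17,-1)=23630 f(17,1)=24174 f(17,3)=19431 f(17,5)=12375 f(17,7)=6188 f(17,9)=2380 f(17,11)=680 f(17,13)=136 f(17,15)=17 f(17,17)=1
t=18: f(18,-4)=23256 f(18,-2)=40698 f(18,0)=47804 f(18,2)=43605 f(18,4)=31806 f(18,6)=18563 f(18,8)=8568 f(18,10)=3060 f(18,12)=816 f(18,14)=153 f(18,16)=18 f(18,18)=1
Σ_s f(18,s) = 218348
P = 218348/262144 = 54587/65536

Answer: 54587/65536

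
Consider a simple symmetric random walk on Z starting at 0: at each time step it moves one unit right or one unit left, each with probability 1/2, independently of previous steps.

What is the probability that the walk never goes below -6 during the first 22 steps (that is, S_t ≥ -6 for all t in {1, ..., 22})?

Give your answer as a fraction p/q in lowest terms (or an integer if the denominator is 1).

Answer: 227069/262144

Derivation:
Let f(t,s) = #length-t paths at position s with S_1..S_t all ≥ -6.
f(t,s) = f(t-1,s-1) + f(t-1,s+1) for s ≥ -6; f(t,s) = 0 for s < -6.
t=0: f(0,0)=1
t=1: f(1,-1)=1 f(1,1)=1
t=2: f(2,-2)=1 f(2,0)=2 f(2,2)=1
t=3: f(3,-3)=1 f(3,-1)=3 f(3,1)=3 f(3,3)=1
t=4: f(4,-4)=1 f(4,-2)=4 f(4,0)=6 f(4,2)=4 f(4,4)=1
t=5: f(5,-5)=1 f(5,-3)=5 f(5,-1)=10 f(5,1)=10 f(5,3)=5 f(5,5)=1
t=6: f(6,-6)=1 f(6,-4)=6 f(6,-2)=15 f(6,0)=20 f(6,2)=15 f(6,4)=6 f(6,6)=1
t=7: f(7,-5)=7 f(7,-3)=21 f(7,-1)=35 f(7,1)=35 f(7,3)=21 f(7,5)=7 f(7,7)=1
t=8: f(8,-6)=7 f(8,-4)=28 f(8,-2)=56 f(8,0)=70 f(8,2)=56 f(8,4)=28 f(8,6)=8 f(8,8)=1
t=9: f(9,-5)=35 f(9,-3)=84 f(9,-1)=126 f(9,1)=126 f(9,3)=84 f(9,5)=36 f(9,7)=9 f(9,9)=1
t=10: f(10,-6)=35 f(10,-4)=119 f(10,-2)=210 f(10,0)=252 f(10,2)=210 f(10,4)=120 f(10,6)=45 f(10,8)=10 f(10,10)=1
t=11: f(11,-5)=154 f(11,-3)=329 f(11,-1)=462 f(11,1)=462 f(11,3)=330 f(11,5)=165 f(11,7)=55 f(11,9)=11 f(11,11)=1
t=12: f(12,-6)=154 f(12,-4)=483 f(12,-2)=791 f(12,0)=924 f(12,2)=792 f(12,4)=495 f(12,6)=220 f(12,8)=66 f(12,10)=12 f(12,12)=1
t=13: f(13,-5)=637 f(13,-3)=1274 f(13,-1)=1715 f(13,1)=1716 f(13,3)=1287 f(13,5)=715 f(13,7)=286 f(13,9)=78 f(13,11)=13 f(13,13)=1
t=14: f(14,-6)=637 f(14,-4)=1911 f(14,-2)=2989 f(14,0)=3431 f(14,2)=3003 f(14,4)=2002 f(14,6)=1001 f(14,8)=364 f(14,10)=91 f(14,12)=14 f(14,14)=1
t=15: f(15,-5)=2548 f(15,-3)=4900 f(15,-1)=6420 f(15,1)=6434 f(15,3)=5005 f(15,5)=3003 f(15,7)=1365 f(15,9)=455 f(15,11)=105 f(15,13)=15 f(15,15)=1
t=16: f(16,-6)=2548 f(16,-4)=7448 f(16,-2)=11320 f(16,0)=12854 f(16,2)=11439 f(16,4)=8008 f(16,6)=4368 f(16,8)=1820 f(16,10)=560 f(16,12)=120 f(16,14)=16 f(16,16)=1
t=17: f(17,-5)=9996 f(17,-3)=18768 f(17,-1)=24174 f(17,1)=24293 f(17,3)=19447 f(17,5)=12376 f(17,7)=6188 f(17,9)=2380 f(17,11)=680 f(17,13)=136 f(17,15)=17 f(17,17)=1
t=18: f(18,-6)=9996 f(18,-4)=28764 f(18,-2)=42942 f(18,0)=48467 f(18,2)=43740 f(18,4)=31823 f(18,6)=18564 f(18,8)=8568 f(18,10)=3060 f(18,12)=816 f(18,14)=153 f(18,16)=18 f(18,18)=1
t=19: f(19,-5)=38760 f(19,-3)=71706 f(19,-1)=91409 f(19,1)=92207 f(19,3)=75563 f(19,5)=50387 f(19,7)=27132 f(19,9)=11628 f(19,11)=3876 f(19,13)=969 f(19,15)=171 f(19,17)=19 f(19,19)=1
t=20: f(20,-6)=38760 f(20,-4)=110466 f(20,-2)=163115 f(20,0)=183616 f(20,2)=167770 f(20,4)=125950 f(20,6)=77519 f(20,8)=38760 f(20,10)=15504 f(20,12)=4845 f(20,14)=1140 f(20,16)=190 f(20,18)=20 f(20,20)=1
t=21: f(21,-5)=149226 f(21,-3)=273581 f(21,-1)=346731 f(21,1)=351386 f(21,3)=293720 f(21,5)=203469 f(21,7)=116279 f(21,9)=54264 f(21,11)=20349 f(21,13)=5985 f(21,15)=1330 f(21,17)=210 f(21,19)=21 f(21,21)=1
t=22: f(22,-6)=149226 f(22,-4)=422807 f(22,-2)=620312 f(22,0)=698117 f(22,2)=645106 f(22,4)=497189 f(22,6)=319748 f(22,8)=170543 f(22,10)=74613 f(22,12)=26334 f(22,14)=7315 f(22,16)=1540 f(22,18)=231 f(22,20)=22 f(22,22)=1
Σ_s f(22,s) = 3633104
P = 3633104/4194304 = 227069/262144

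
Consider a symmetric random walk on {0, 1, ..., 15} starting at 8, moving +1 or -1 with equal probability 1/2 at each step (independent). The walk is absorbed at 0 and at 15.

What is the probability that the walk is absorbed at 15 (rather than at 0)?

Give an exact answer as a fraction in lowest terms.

Symmetric walk (p = 1/2): the harmonic-function argument gives P(hit 15 before 0 | start at 8) = a/N.
P = 8/15 = 8/15

Answer: 8/15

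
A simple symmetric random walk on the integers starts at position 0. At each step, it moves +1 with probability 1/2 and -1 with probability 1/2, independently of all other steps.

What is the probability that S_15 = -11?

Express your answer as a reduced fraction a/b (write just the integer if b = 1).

Answer: 105/32768

Derivation:
To reach position -11 after 15 steps: need 2 steps of +1 and 13 of -1.
Favorable paths: C(15,2) = 105
Total paths: 2^15 = 32768
P = 105/32768 = 105/32768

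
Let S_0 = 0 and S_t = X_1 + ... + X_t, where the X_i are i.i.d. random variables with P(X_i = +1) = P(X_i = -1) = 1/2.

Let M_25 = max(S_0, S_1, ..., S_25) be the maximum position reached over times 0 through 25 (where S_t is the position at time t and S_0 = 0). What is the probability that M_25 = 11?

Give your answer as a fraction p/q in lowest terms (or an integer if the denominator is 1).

Let M_25 = max(S_0,...,S_25). Use the reflection principle: for j ≥ 1, #{paths with M_25 ≥ j} = #{S_25 ≥ j} + #{S_25 ≥ j+1}.
By reflection, #{M_25 ≥ 11} = #{S_25 ≥ 11} + #{S_25 ≥ 12} = 726206 + 245506 = 971712.
#{M_25 ≥ 12} = #{S_25 ≥ 12} + #{S_25 ≥ 13} = 245506 + 245506 = 491012.
#{M_25 = 11} = 971712 - 491012 = 480700.
P(M_25 = 11) = 480700/33554432 = 120175/8388608

Answer: 120175/8388608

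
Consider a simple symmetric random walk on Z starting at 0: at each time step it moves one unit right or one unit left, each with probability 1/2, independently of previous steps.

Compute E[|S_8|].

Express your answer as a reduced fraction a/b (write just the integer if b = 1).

S_8 takes values m ≡ 0 (mod 2) with |m| ≤ 8; P(S_8=m) = C(8,(8+m)/2)/2^8.
Total paths: 2^8 = 256
Distribution: P(S=-8)=1/256, P(S=-6)=8/256, P(S=-4)=28/256, P(S=-2)=56/256, P(S=0)=70/256, P(S=2)=56/256, P(S=4)=28/256, P(S=6)=8/256, P(S=8)=1/256
E[|S_8|] = Σ_m |m|·P(S_8=m) = 560/256 = 35/16

Answer: 35/16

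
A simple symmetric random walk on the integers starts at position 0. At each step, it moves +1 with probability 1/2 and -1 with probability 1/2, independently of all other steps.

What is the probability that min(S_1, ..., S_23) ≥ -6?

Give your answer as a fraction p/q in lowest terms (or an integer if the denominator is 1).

Let f(t,s) = #length-t paths at position s with S_1..S_t all ≥ -6.
f(t,s) = f(t-1,s-1) + f(t-1,s+1) for s ≥ -6; f(t,s) = 0 for s < -6.
t=0: f(0,0)=1
t=1: f(1,-1)=1 f(1,1)=1
t=2: f(2,-2)=1 f(2,0)=2 f(2,2)=1
t=3: f(3,-3)=1 f(3,-1)=3 f(3,1)=3 f(3,3)=1
t=4: f(4,-4)=1 f(4,-2)=4 f(4,0)=6 f(4,2)=4 f(4,4)=1
t=5: f(5,-5)=1 f(5,-3)=5 f(5,-1)=10 f(5,1)=10 f(5,3)=5 f(5,5)=1
t=6: f(6,-6)=1 f(6,-4)=6 f(6,-2)=15 f(6,0)=20 f(6,2)=15 f(6,4)=6 f(6,6)=1
t=7: f(7,-5)=7 f(7,-3)=21 f(7,-1)=35 f(7,1)=35 f(7,3)=21 f(7,5)=7 f(7,7)=1
t=8: f(8,-6)=7 f(8,-4)=28 f(8,-2)=56 f(8,0)=70 f(8,2)=56 f(8,4)=28 f(8,6)=8 f(8,8)=1
t=9: f(9,-5)=35 f(9,-3)=84 f(9,-1)=126 f(9,1)=126 f(9,3)=84 f(9,5)=36 f(9,7)=9 f(9,9)=1
t=10: f(10,-6)=35 f(10,-4)=119 f(10,-2)=210 f(10,0)=252 f(10,2)=210 f(10,4)=120 f(10,6)=45 f(10,8)=10 f(10,10)=1
t=11: f(11,-5)=154 f(11,-3)=329 f(11,-1)=462 f(11,1)=462 f(11,3)=330 f(11,5)=165 f(11,7)=55 f(11,9)=11 f(11,11)=1
t=12: f(12,-6)=154 f(12,-4)=483 f(12,-2)=791 f(12,0)=924 f(12,2)=792 f(12,4)=495 f(12,6)=220 f(12,8)=66 f(12,10)=12 f(12,12)=1
t=13: f(13,-5)=637 f(13,-3)=1274 f(13,-1)=1715 f(13,1)=1716 f(13,3)=1287 f(13,5)=715 f(13,7)=286 f(13,9)=78 f(13,11)=13 f(13,13)=1
t=14: f(14,-6)=637 f(14,-4)=1911 f(14,-2)=2989 f(14,0)=3431 f(14,2)=3003 f(14,4)=2002 f(14,6)=1001 f(14,8)=364 f(14,10)=91 f(14,12)=14 f(14,14)=1
t=15: f(15,-5)=2548 f(15,-3)=4900 f(15,-1)=6420 f(15,1)=6434 f(15,3)=5005 f(15,5)=3003 f(15,7)=1365 f(15,9)=455 f(15,11)=105 f(15,13)=15 f(15,15)=1
t=16: f(16,-6)=2548 f(16,-4)=7448 f(16,-2)=11320 f(16,0)=12854 f(16,2)=11439 f(16,4)=8008 f(16,6)=4368 f(16,8)=1820 f(16,10)=560 f(16,12)=120 f(16,14)=16 f(16,16)=1
t=17: f(17,-5)=9996 f(17,-3)=18768 f(17,-1)=24174 f(17,1)=24293 f(17,3)=19447 f(17,5)=12376 f(17,7)=6188 f(17,9)=2380 f(17,11)=680 f(17,13)=136 f(17,15)=17 f(17,17)=1
t=18: f(18,-6)=9996 f(18,-4)=28764 f(18,-2)=42942 f(18,0)=48467 f(18,2)=43740 f(18,4)=31823 f(18,6)=18564 f(18,8)=8568 f(18,10)=3060 f(18,12)=816 f(18,14)=153 f(18,16)=18 f(18,18)=1
t=19: f(19,-5)=38760 f(19,-3)=71706 f(19,-1)=91409 f(19,1)=92207 f(19,3)=75563 f(19,5)=50387 f(19,7)=27132 f(19,9)=11628 f(19,11)=3876 f(19,13)=969 f(19,15)=171 f(19,17)=19 f(19,19)=1
t=20: f(20,-6)=38760 f(20,-4)=110466 f(20,-2)=163115 f(20,0)=183616 f(20,2)=167770 f(20,4)=125950 f(20,6)=77519 f(20,8)=38760 f(20,10)=15504 f(20,12)=4845 f(20,14)=1140 f(20,16)=190 f(20,18)=20 f(20,20)=1
t=21: f(21,-5)=149226 f(21,-3)=273581 f(21,-1)=346731 f(21,1)=351386 f(21,3)=293720 f(21,5)=203469 f(21,7)=116279 f(21,9)=54264 f(21,11)=20349 f(21,13)=5985 f(21,15)=1330 f(21,17)=210 f(21,19)=21 f(21,21)=1
t=22: f(22,-6)=149226 f(22,-4)=422807 f(22,-2)=620312 f(22,0)=698117 f(22,2)=645106 f(22,4)=497189 f(22,6)=319748 f(22,8)=170543 f(22,10)=74613 f(22,12)=26334 f(22,14)=7315 f(22,16)=1540 f(22,18)=231 f(22,20)=22 f(22,22)=1
t=23: f(23,-5)=572033 f(23,-3)=1043119 f(23,-1)=1318429 f(23,1)=1343223 f(23,3)=1142295 f(23,5)=816937 f(23,7)=490291 f(23,9)=245156 f(23,11)=100947 f(23,13)=33649 f(23,15)=8855 f(23,17)=1771 f(23,19)=253 f(23,21)=23 f(23,23)=1
Σ_s f(23,s) = 7116982
P = 7116982/8388608 = 3558491/4194304

Answer: 3558491/4194304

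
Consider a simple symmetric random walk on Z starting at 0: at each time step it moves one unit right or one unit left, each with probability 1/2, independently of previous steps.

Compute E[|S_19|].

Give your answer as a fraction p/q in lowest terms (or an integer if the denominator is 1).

S_19 takes values m ≡ 1 (mod 2) with |m| ≤ 19; P(S_19=m) = C(19,(19+m)/2)/2^19.
Total paths: 2^19 = 524288
Distribution: P(S=-19)=1/524288, P(S=-17)=19/524288, P(S=-15)=171/524288, P(S=-13)=969/524288, P(S=-11)=3876/524288, P(S=-9)=11628/524288, P(S=-7)=27132/524288, P(S=-5)=50388/524288, P(S=-3)=75582/524288, P(S=-1)=92378/524288, P(S=1)=92378/524288, P(S=3)=75582/524288, P(S=5)=50388/524288, P(S=7)=27132/524288, P(S=9)=11628/524288, P(S=11)=3876/524288, P(S=13)=969/524288, P(S=15)=171/524288, P(S=17)=19/524288, P(S=19)=1/524288
E[|S_19|] = Σ_m |m|·P(S_19=m) = 1847560/524288 = 230945/65536

Answer: 230945/65536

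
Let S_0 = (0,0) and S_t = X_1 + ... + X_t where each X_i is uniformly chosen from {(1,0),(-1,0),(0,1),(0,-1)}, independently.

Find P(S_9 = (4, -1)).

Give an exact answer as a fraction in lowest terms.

Answer: 189/16384

Derivation:
Let h be the number of horizontal steps (so 9-h are vertical). To end at (4,-1) need (h+4)/2 right-steps and ((9-h)-1)/2 up-steps.
Sum over h with 4 ≤ h ≤ 8, h ≡ 0 (mod 2), 9-h ≡ 1 (mod 2):
h=4: C(9,4)·C(4,4)·C(5,2) = 126·1·10 = 1260
h=6: C(9,6)·C(6,5)·C(3,1) = 84·6·3 = 1512
h=8: C(9,8)·C(8,6)·C(1,0) = 9·28·1 = 252
Total favorable: 3024
Total paths: 4^9 = 262144
P = 3024/262144 = 189/16384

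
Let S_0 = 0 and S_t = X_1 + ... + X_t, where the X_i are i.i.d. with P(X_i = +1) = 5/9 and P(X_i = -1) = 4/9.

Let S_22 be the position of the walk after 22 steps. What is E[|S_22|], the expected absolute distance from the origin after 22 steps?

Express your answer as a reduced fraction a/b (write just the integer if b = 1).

Answer: 4128664304312782784902/984770902183611232881

Derivation:
S_22 takes values m ≡ 0 (mod 2) with |m| ≤ 22; P(S_22=m) = C(22,(22+m)/2) · (5/9)^((22+m)/2) · (4/9)^((22-m)/2).
Distribution: P(S=-22)=17592186044416/984770902183611232881, P(S=-20)=483785116221440/984770902183611232881, P(S=-18)=2116559883468800/328256967394537077627, P(S=-16)=52913997086720000/984770902183611232881, P(S=-14)=314176857702400000/984770902183611232881, P(S=-12)=157088428851200000/109418989131512359209, P(S=-10)=1669064556544000000/328256967394537077627, P(S=-8)=4768755875840000000/328256967394537077627, P(S=-6)=3725590528000000000/109418989131512359209, P(S=-4)=65197834240000000000/984770902183611232881, P(S=-2)=105946480640000000000/984770902183611232881, P(S=0)=48157491200000000000/328256967394537077627, P(S=2)=165541376000000000000/984770902183611232881, P(S=4)=159174400000000000000/984770902183611232881, P(S=6)=14212000000000000000/109418989131512359209, P(S=8)=28424000000000000000/328256967394537077627, P(S=10)=15544375000000000000/328256967394537077627, P(S=12)=2285937500000000000/109418989131512359209, P(S=14)=7143554687500000000/984770902183611232881, P(S=16)=1879882812500000000/984770902183611232881, P(S=18)=117492675781250000/328256967394537077627, P(S=20)=41961669921875000/984770902183611232881, P(S=22)=2384185791015625/984770902183611232881
E[|S_22|] = Σ_m |m|·P(S_22=m) = 4128664304312782784902/984770902183611232881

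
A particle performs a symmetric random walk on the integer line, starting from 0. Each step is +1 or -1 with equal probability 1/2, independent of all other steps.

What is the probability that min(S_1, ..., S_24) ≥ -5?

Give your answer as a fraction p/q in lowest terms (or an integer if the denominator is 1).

Answer: 3231615/4194304

Derivation:
Let f(t,s) = #length-t paths at position s with S_1..S_t all ≥ -5.
f(t,s) = f(t-1,s-1) + f(t-1,s+1) for s ≥ -5; f(t,s) = 0 for s < -5.
t=0: f(0,0)=1
t=1: f(1,-1)=1 f(1,1)=1
t=2: f(2,-2)=1 f(2,0)=2 f(2,2)=1
t=3: f(3,-3)=1 f(3,-1)=3 f(3,1)=3 f(3,3)=1
t=4: f(4,-4)=1 f(4,-2)=4 f(4,0)=6 f(4,2)=4 f(4,4)=1
t=5: f(5,-5)=1 f(5,-3)=5 f(5,-1)=10 f(5,1)=10 f(5,3)=5 f(5,5)=1
t=6: f(6,-4)=6 f(6,-2)=15 f(6,0)=20 f(6,2)=15 f(6,4)=6 f(6,6)=1
t=7: f(7,-5)=6 f(7,-3)=21 f(7,-1)=35 f(7,1)=35 f(7,3)=21 f(7,5)=7 f(7,7)=1
t=8: f(8,-4)=27 f(8,-2)=56 f(8,0)=70 f(8,2)=56 f(8,4)=28 f(8,6)=8 f(8,8)=1
t=9: f(9,-5)=27 f(9,-3)=83 f(9,-1)=126 f(9,1)=126 f(9,3)=84 f(9,5)=36 f(9,7)=9 f(9,9)=1
t=10: f(10,-4)=110 f(10,-2)=209 f(10,0)=252 f(10,2)=210 f(10,4)=120 f(10,6)=45 f(10,8)=10 f(10,10)=1
t=11: f(11,-5)=110 f(11,-3)=319 f(11,-1)=461 f(11,1)=462 f(11,3)=330 f(11,5)=165 f(11,7)=55 f(11,9)=11 f(11,11)=1
t=12: f(12,-4)=429 f(12,-2)=780 f(12,0)=923 f(12,2)=792 f(12,4)=495 f(12,6)=220 f(12,8)=66 f(12,10)=12 f(12,12)=1
t=13: f(13,-5)=429 f(13,-3)=1209 f(13,-1)=1703 f(13,1)=1715 f(13,3)=1287 f(13,5)=715 f(13,7)=286 f(13,9)=78 f(13,11)=13 f(13,13)=1
t=14: f(14,-4)=1638 f(14,-2)=2912 f(14,0)=3418 f(14,2)=3002 f(14,4)=2002 f(14,6)=1001 f(14,8)=364 f(14,10)=91 f(14,12)=14 f(14,14)=1
t=15: f(15,-5)=1638 f(15,-3)=4550 f(15,-1)=6330 f(15,1)=6420 f(15,3)=5004 f(15,5)=3003 f(15,7)=1365 f(15,9)=455 f(15,11)=105 f(15,13)=15 f(15,15)=1
t=16: f(16,-4)=6188 f(16,-2)=10880 f(16,0)=12750 f(16,2)=11424 f(16,4)=8007 f(16,6)=4368 f(16,8)=1820 f(16,10)=560 f(16,12)=120 f(16,14)=16 f(16,16)=1
t=17: f(17,-5)=6188 f(17,-3)=17068 f(17,-1)=23630 f(17,1)=24174 f(17,3)=19431 f(17,5)=12375 f(17,7)=6188 f(17,9)=2380 f(17,11)=680 f(17,13)=136 f(17,15)=17 f(17,17)=1
t=18: f(18,-4)=23256 f(18,-2)=40698 f(18,0)=47804 f(18,2)=43605 f(18,4)=31806 f(18,6)=18563 f(18,8)=8568 f(18,10)=3060 f(18,12)=816 f(18,14)=153 f(18,16)=18 f(18,18)=1
t=19: f(19,-5)=23256 f(19,-3)=63954 f(19,-1)=88502 f(19,1)=91409 f(19,3)=75411 f(19,5)=50369 f(19,7)=27131 f(19,9)=11628 f(19,11)=3876 f(19,13)=969 f(19,15)=171 f(19,17)=19 f(19,19)=1
t=20: f(20,-4)=87210 f(20,-2)=152456 f(20,0)=179911 f(20,2)=166820 f(20,4)=125780 f(20,6)=77500 f(20,8)=38759 f(20,10)=15504 f(20,12)=4845 f(20,14)=1140 f(20,16)=190 f(20,18)=20 f(20,20)=1
t=21: f(21,-5)=87210 f(21,-3)=239666 f(21,-1)=332367 f(21,1)=346731 f(21,3)=292600 f(21,5)=203280 f(21,7)=116259 f(21,9)=54263 f(21,11)=20349 f(21,13)=5985 f(21,15)=1330 f(21,17)=210 f(21,19)=21 f(21,21)=1
t=22: f(22,-4)=326876 f(22,-2)=572033 f(22,0)=679098 f(22,2)=639331 f(22,4)=495880 f(22,6)=319539 f(22,8)=170522 f(22,10)=74612 f(22,12)=26334 f(22,14)=7315 f(22,16)=1540 f(22,18)=231 f(22,20)=22 f(22,22)=1
t=23: f(23,-5)=326876 f(23,-3)=898909 f(23,-1)=1251131 f(23,1)=1318429 f(23,3)=1135211 f(23,5)=815419 f(23,7)=490061 f(23,9)=245134 f(23,11)=100946 f(23,13)=33649 f(23,15)=8855 f(23,17)=1771 f(23,19)=253 f(23,21)=23 f(23,23)=1
t=24: f(24,-4)=1225785 f(24,-2)=2150040 f(24,0)=2569560 f(24,2)=2453640 f(24,4)=1950630 f(24,6)=1305480 f(24,8)=735195 f(24,10)=346080 f(24,12)=134595 f(24,14)=42504 f(24,16)=10626 f(24,18)=2024 f(24,20)=276 f(24,22)=24 f(24,24)=1
Σ_s f(24,s) = 12926460
P = 12926460/16777216 = 3231615/4194304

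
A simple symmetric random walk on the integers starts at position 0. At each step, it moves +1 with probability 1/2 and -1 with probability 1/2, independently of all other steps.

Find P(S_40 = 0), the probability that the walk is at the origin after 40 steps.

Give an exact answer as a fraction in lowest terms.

To return to 0 after 40 steps: need exactly 20 steps of +1 and 20 of -1.
Favorable paths: C(40,20) = 137846528820
Total paths: 2^40 = 1099511627776
P = 137846528820/1099511627776 = 34461632205/274877906944

Answer: 34461632205/274877906944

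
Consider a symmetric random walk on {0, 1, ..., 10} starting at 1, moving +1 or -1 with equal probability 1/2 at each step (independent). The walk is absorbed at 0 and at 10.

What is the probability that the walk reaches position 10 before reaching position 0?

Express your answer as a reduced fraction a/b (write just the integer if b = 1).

Symmetric walk (p = 1/2): the harmonic-function argument gives P(hit 10 before 0 | start at 1) = a/N.
P = 1/10 = 1/10

Answer: 1/10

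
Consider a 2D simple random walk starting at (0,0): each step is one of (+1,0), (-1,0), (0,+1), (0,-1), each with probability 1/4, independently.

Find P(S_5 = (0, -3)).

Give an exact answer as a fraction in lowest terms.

Answer: 25/1024

Derivation:
Let h be the number of horizontal steps (so 5-h are vertical). To end at (0,-3) need (h+0)/2 right-steps and ((5-h)-3)/2 up-steps.
Sum over h with 0 ≤ h ≤ 2, h ≡ 0 (mod 2), 5-h ≡ 1 (mod 2):
h=0: C(5,0)·C(0,0)·C(5,1) = 1·1·5 = 5
h=2: C(5,2)·C(2,1)·C(3,0) = 10·2·1 = 20
Total favorable: 25
Total paths: 4^5 = 1024
P = 25/1024 = 25/1024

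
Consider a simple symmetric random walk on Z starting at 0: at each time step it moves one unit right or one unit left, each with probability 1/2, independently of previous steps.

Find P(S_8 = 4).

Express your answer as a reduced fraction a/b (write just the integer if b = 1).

To reach position 4 after 8 steps: need 6 steps of +1 and 2 of -1.
Favorable paths: C(8,6) = 28
Total paths: 2^8 = 256
P = 28/256 = 7/64

Answer: 7/64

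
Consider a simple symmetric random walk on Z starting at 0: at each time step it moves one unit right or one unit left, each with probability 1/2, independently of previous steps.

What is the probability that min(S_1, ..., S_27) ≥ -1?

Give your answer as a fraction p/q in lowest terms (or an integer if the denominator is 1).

Let f(t,s) = #length-t paths at position s with S_1..S_t all ≥ -1.
f(t,s) = f(t-1,s-1) + f(t-1,s+1) for s ≥ -1; f(t,s) = 0 for s < -1.
t=0: f(0,0)=1
t=1: f(1,-1)=1 f(1,1)=1
t=2: f(2,0)=2 f(2,2)=1
t=3: f(3,-1)=2 f(3,1)=3 f(3,3)=1
t=4: f(4,0)=5 f(4,2)=4 f(4,4)=1
t=5: f(5,-1)=5 f(5,1)=9 f(5,3)=5 f(5,5)=1
t=6: f(6,0)=14 f(6,2)=14 f(6,4)=6 f(6,6)=1
t=7: f(7,-1)=14 f(7,1)=28 f(7,3)=20 f(7,5)=7 f(7,7)=1
t=8: f(8,0)=42 f(8,2)=48 f(8,4)=27 f(8,6)=8 f(8,8)=1
t=9: f(9,-1)=42 f(9,1)=90 f(9,3)=75 f(9,5)=35 f(9,7)=9 f(9,9)=1
t=10: f(10,0)=132 f(10,2)=165 f(10,4)=110 f(10,6)=44 f(10,8)=10 f(10,10)=1
t=11: f(11,-1)=132 f(11,1)=297 f(11,3)=275 f(11,5)=154 f(11,7)=54 f(11,9)=11 f(11,11)=1
t=12: f(12,0)=429 f(12,2)=572 f(12,4)=429 f(12,6)=208 f(12,8)=65 f(12,10)=12 f(12,12)=1
t=13: f(13,-1)=429 f(13,1)=1001 f(13,3)=1001 f(13,5)=637 f(13,7)=273 f(13,9)=77 f(13,11)=13 f(13,13)=1
t=14: f(14,0)=1430 f(14,2)=2002 f(14,4)=1638 f(14,6)=910 f(14,8)=350 f(14,10)=90 f(14,12)=14 f(14,14)=1
t=15: f(15,-1)=1430 f(15,1)=3432 f(15,3)=3640 f(15,5)=2548 f(15,7)=1260 f(15,9)=440 f(15,11)=104 f(15,13)=15 f(15,15)=1
t=16: f(16,0)=4862 f(16,2)=7072 f(16,4)=6188 f(16,6)=3808 f(16,8)=1700 f(16,10)=544 f(16,12)=119 f(16,14)=16 f(16,16)=1
t=17: f(17,-1)=4862 f(17,1)=11934 f(17,3)=13260 f(17,5)=9996 f(17,7)=5508 f(17,9)=2244 f(17,11)=663 f(17,13)=135 f(17,15)=17 f(17,17)=1
t=18: f(18,0)=16796 f(18,2)=25194 f(18,4)=23256 f(18,6)=15504 f(18,8)=7752 f(18,10)=2907 f(18,12)=798 f(18,14)=152 f(18,16)=18 f(18,18)=1
t=19: f(19,-1)=16796 f(19,1)=41990 f(19,3)=48450 f(19,5)=38760 f(19,7)=23256 f(19,9)=10659 f(19,11)=3705 f(19,13)=950 f(19,15)=170 f(19,17)=19 f(19,19)=1
t=20: f(20,0)=58786 f(20,2)=90440 f(20,4)=87210 f(20,6)=62016 f(20,8)=33915 f(20,10)=14364 f(20,12)=4655 f(20,14)=1120 f(20,16)=189 f(20,18)=20 f(20,20)=1
t=21: f(21,-1)=58786 f(21,1)=149226 f(21,3)=177650 f(21,5)=149226 f(21,7)=95931 f(21,9)=48279 f(21,11)=19019 f(21,13)=5775 f(21,15)=1309 f(21,17)=209 f(21,19)=21 f(21,21)=1
t=22: f(22,0)=208012 f(22,2)=326876 f(22,4)=326876 f(22,6)=245157 f(22,8)=144210 f(22,10)=67298 f(22,12)=24794 f(22,14)=7084 f(22,16)=1518 f(22,18)=230 f(22,20)=22 f(22,22)=1
t=23: f(23,-1)=208012 f(23,1)=534888 f(23,3)=653752 f(23,5)=572033 f(23,7)=389367 f(23,9)=211508 f(23,11)=92092 f(23,13)=31878 f(23,15)=8602 f(23,17)=1748 f(23,19)=252 f(23,21)=23 f(23,23)=1
t=24: f(24,0)=742900 f(24,2)=1188640 f(24,4)=1225785 f(24,6)=961400 f(24,8)=600875 f(24,10)=303600 f(24,12)=123970 f(24,14)=40480 f(24,16)=10350 f(24,18)=2000 f(24,20)=275 f(24,22)=24 f(24,24)=1
t=25: f(25,-1)=742900 f(25,1)=1931540 f(25,3)=2414425 f(25,5)=2187185 f(25,7)=1562275 f(25,9)=904475 f(25,11)=427570 f(25,13)=164450 f(25,15)=50830 f(25,17)=12350 f(25,19)=2275 f(25,21)=299 f(25,23)=25 f(25,25)=1
t=26: f(26,0)=2674440 f(26,2)=4345965 f(26,4)=4601610 f(26,6)=3749460 f(26,8)=2466750 f(26,10)=1332045 f(26,12)=592020 f(26,14)=215280 f(26,16)=63180 f(26,18)=14625 f(26,20)=2574 f(26,22)=324 f(26,24)=26 f(26,26)=1
t=27: f(27,-1)=2674440 f(27,1)=7020405 f(27,3)=8947575 f(27,5)=8351070 f(27,7)=6216210 f(27,9)=3798795 f(27,11)=1924065 f(27,13)=807300 f(27,15)=278460 f(27,17)=77805 f(27,19)=17199 f(27,21)=2898 f(27,23)=350 f(27,25)=27 f(27,27)=1
Σ_s f(27,s) = 40116600
P = 40116600/134217728 = 5014575/16777216

Answer: 5014575/16777216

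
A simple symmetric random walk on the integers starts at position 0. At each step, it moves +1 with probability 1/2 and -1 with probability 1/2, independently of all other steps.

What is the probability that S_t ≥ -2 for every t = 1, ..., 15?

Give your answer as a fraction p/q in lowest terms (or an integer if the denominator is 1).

Answer: 17875/32768

Derivation:
Let f(t,s) = #length-t paths at position s with S_1..S_t all ≥ -2.
f(t,s) = f(t-1,s-1) + f(t-1,s+1) for s ≥ -2; f(t,s) = 0 for s < -2.
t=0: f(0,0)=1
t=1: f(1,-1)=1 f(1,1)=1
t=2: f(2,-2)=1 f(2,0)=2 f(2,2)=1
t=3: f(3,-1)=3 f(3,1)=3 f(3,3)=1
t=4: f(4,-2)=3 f(4,0)=6 f(4,2)=4 f(4,4)=1
t=5: f(5,-1)=9 f(5,1)=10 f(5,3)=5 f(5,5)=1
t=6: f(6,-2)=9 f(6,0)=19 f(6,2)=15 f(6,4)=6 f(6,6)=1
t=7: f(7,-1)=28 f(7,1)=34 f(7,3)=21 f(7,5)=7 f(7,7)=1
t=8: f(8,-2)=28 f(8,0)=62 f(8,2)=55 f(8,4)=28 f(8,6)=8 f(8,8)=1
t=9: f(9,-1)=90 f(9,1)=117 f(9,3)=83 f(9,5)=36 f(9,7)=9 f(9,9)=1
t=10: f(10,-2)=90 f(10,0)=207 f(10,2)=200 f(10,4)=119 f(10,6)=45 f(10,8)=10 f(10,10)=1
t=11: f(11,-1)=297 f(11,1)=407 f(11,3)=319 f(11,5)=164 f(11,7)=55 f(11,9)=11 f(11,11)=1
t=12: f(12,-2)=297 f(12,0)=704 f(12,2)=726 f(12,4)=483 f(12,6)=219 f(12,8)=66 f(12,10)=12 f(12,12)=1
t=13: f(13,-1)=1001 f(13,1)=1430 f(13,3)=1209 f(13,5)=702 f(13,7)=285 f(13,9)=78 f(13,11)=13 f(13,13)=1
t=14: f(14,-2)=1001 f(14,0)=2431 f(14,2)=2639 f(14,4)=1911 f(14,6)=987 f(14,8)=363 f(14,10)=91 f(14,12)=14 f(14,14)=1
t=15: f(15,-1)=3432 f(15,1)=5070 f(15,3)=4550 f(15,5)=2898 f(15,7)=1350 f(15,9)=454 f(15,11)=105 f(15,13)=15 f(15,15)=1
Σ_s f(15,s) = 17875
P = 17875/32768 = 17875/32768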